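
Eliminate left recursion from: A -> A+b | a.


Left-recursive alternatives: A+b; non-recursive: a
Introduce A': A -> aA', A' -> +bA' | ε


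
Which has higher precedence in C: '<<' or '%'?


'%' is multiplicative (level 10); '<<' is shift (level 8)
Higher level binds tighter
'%' has higher precedence than '<<'


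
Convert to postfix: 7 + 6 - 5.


Left to right (same or higher precedence on left)
Postfix: 7 6 + 5 -


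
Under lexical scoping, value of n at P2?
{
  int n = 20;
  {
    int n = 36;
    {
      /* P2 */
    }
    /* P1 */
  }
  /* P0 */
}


P2's block does not declare n; resolves to the enclosing declaration at depth 1
n = 36


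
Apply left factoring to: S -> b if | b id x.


Common prefix: 'b'
Factored: S -> b S', S' -> if | id x


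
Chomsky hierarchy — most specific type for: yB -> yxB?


LHS has context (more than one symbol) and |LHS| ≤ |RHS|
Classification: Type 1 (Context-Sensitive)


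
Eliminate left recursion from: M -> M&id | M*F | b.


Left-recursive alternatives: M&id, M*F; non-recursive: b
Introduce M': M -> bM', M' -> &idM' | *FM' | ε


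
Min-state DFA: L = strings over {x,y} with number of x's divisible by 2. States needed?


Track (count of x) mod 2: states 0..1, accept at 0
Minimal DFA: 2 states


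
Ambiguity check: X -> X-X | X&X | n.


'n-n&n' has two parse trees (no precedence encoded between - and &)
Ambiguous


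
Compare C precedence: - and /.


'/' is multiplicative (level 10); '-' is additive (level 9)
Higher level binds tighter
'/' has higher precedence than '-'


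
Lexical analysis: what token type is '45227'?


Pattern: digits only
Type: INTEGER_LITERAL


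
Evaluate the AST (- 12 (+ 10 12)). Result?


Evaluate inner: (+ 10 12) = 22
Evaluate root: (- 12 22) = -10
Result: -10


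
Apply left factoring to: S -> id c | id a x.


Common prefix: 'id'
Factored: S -> id S', S' -> c | a x


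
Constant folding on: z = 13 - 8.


13 - 8 = 5 at compile time
Optimized: z = 5


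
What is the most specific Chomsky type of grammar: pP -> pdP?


LHS has context (more than one symbol) and |LHS| ≤ |RHS|
Classification: Type 1 (Context-Sensitive)


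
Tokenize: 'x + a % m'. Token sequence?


Scan left to right, longest-match per lexeme
Tokens: ID(x), OP(+), ID(a), OP(%), ID(m)


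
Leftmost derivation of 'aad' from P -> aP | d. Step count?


Derivation: P => aP => aaP => aad
Steps: 3


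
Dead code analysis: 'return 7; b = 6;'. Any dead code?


statement follows a return and is unreachable
Dead: 'b = 6'


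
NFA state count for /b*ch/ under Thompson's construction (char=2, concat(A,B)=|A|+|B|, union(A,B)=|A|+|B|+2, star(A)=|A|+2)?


Syntax tree has 3 char leaf(s), 0 union(s), 1 star(s)
chars contribute 3×2 = 6; each union adds +2; each star adds +2
Total: 6 + 0 + 2 = 8 states


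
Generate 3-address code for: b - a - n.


Break into single-operator statements:
t1 = b - a
t2 = t1 - n


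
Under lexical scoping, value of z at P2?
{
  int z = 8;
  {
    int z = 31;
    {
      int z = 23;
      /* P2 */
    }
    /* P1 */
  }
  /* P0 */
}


z declared in the same block as P2
z = 23


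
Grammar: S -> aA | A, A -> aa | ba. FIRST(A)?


Per alternative of A: FIRST(aa) = {a}; FIRST(ba) = {b}
FIRST(A) = {a, b}


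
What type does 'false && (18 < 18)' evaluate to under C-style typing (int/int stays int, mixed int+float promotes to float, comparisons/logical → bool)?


Operand types: bool && bool
Rule: logical operators take bool operands and yield bool
Result type: bool


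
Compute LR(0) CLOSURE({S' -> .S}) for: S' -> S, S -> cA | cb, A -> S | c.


Start: S' -> .S
For each item with dot before a nonterminal B, add B -> .γ for every B-production
Closure: [S' -> .S, S -> .cA, S -> .cb]


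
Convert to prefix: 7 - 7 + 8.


left-to-right (same/higher precedence on left): tree is (+ (- 7 7) 8)
Prefix: + - 7 7 8


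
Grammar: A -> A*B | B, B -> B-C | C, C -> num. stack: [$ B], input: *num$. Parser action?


lookahead ∉ {-} so B won't extend; reduce A -> B
Action: reduce (A -> B)


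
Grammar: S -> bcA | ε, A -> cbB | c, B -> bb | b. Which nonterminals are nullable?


A nonterminal is nullable iff some alternative derives ε (directly, or every symbol in it is nullable)
Nullable: {S}


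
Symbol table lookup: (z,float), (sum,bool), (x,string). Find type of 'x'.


Lookup 'x' → type string


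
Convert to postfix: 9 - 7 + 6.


Left to right (same or higher precedence on left)
Postfix: 9 7 - 6 +


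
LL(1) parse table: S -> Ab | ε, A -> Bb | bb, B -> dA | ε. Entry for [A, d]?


For [A, d]: 'd' ∈ FIRST(Bb)
Entry: A -> Bb


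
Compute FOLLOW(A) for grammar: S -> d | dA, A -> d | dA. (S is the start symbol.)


$ ∈ FOLLOW(S). For each A -> αBβ: add FIRST(β)\{ε} to FOLLOW(B); if β nullable, add FOLLOW(A).
FOLLOW(A) = {$}


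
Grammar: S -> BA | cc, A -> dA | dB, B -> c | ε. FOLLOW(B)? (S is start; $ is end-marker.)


$ ∈ FOLLOW(S). For each A -> αBβ: add FIRST(β)\{ε} to FOLLOW(B); if β nullable, add FOLLOW(A).
FOLLOW(B) = {$, d}


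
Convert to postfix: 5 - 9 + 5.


Left to right (same or higher precedence on left)
Postfix: 5 9 - 5 +


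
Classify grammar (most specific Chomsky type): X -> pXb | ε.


Single nonterminal LHS, but p^n b^n is not regular
Classification: Type 2 (Context-Free)


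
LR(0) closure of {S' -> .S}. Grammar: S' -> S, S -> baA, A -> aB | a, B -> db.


Start: S' -> .S
For each item with dot before a nonterminal B, add B -> .γ for every B-production
Closure: [S' -> .S, S -> .baA]


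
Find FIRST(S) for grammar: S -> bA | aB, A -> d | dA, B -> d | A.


Per alternative of S: FIRST(bA) = {b}; FIRST(aB) = {a}
FIRST(S) = {a, b}


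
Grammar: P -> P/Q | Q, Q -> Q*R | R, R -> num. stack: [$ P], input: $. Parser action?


start symbol P on stack, input exhausted
Action: accept


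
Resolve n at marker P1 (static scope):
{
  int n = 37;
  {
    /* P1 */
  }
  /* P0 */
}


P1's block does not declare n; resolves to the enclosing declaration at depth 0
n = 37


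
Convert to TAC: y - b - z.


Break into single-operator statements:
t1 = y - b
t2 = t1 - z


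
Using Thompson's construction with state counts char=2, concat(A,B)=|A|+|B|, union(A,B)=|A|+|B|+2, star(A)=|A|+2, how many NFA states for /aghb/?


Syntax tree has 4 char leaf(s), 0 union(s), 0 star(s)
chars contribute 4×2 = 8; each union adds +2; each star adds +2
Total: 8 + 0 + 0 = 8 states


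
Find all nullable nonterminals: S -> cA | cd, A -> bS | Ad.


A nonterminal is nullable iff some alternative derives ε (directly, or every symbol in it is nullable)
Nullable: {}


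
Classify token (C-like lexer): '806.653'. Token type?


Pattern: digits with a decimal point
Type: FLOAT_LITERAL


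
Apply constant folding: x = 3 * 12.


3 * 12 = 36 at compile time
Optimized: x = 36


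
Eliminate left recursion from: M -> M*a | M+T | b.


Left-recursive alternatives: M*a, M+T; non-recursive: b
Introduce M': M -> bM', M' -> *aM' | +TM' | ε


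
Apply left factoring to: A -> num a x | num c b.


Common prefix: 'num'
Factored: A -> num A', A' -> a x | c b


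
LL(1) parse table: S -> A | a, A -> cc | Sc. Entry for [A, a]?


For [A, a]: 'a' ∈ FIRST(Sc)
Entry: A -> Sc


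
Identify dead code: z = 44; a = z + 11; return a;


z is read by a's definition; a is returned
No dead code


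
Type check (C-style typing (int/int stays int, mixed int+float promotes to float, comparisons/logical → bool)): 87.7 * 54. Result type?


Operand types: float * int
Rule: mixed int/float promotes to float; int/int stays int
Result type: float


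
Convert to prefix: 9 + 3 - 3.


left-to-right (same/higher precedence on left): tree is (- (+ 9 3) 3)
Prefix: - + 9 3 3


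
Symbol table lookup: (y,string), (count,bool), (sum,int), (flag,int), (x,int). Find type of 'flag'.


Lookup 'flag' → type int


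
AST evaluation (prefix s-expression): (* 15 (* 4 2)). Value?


Evaluate inner: (* 4 2) = 8
Evaluate root: (* 15 8) = 120
Result: 120


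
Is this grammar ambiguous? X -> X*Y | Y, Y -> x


precedence layered via separate nonterminal Y: deterministic
Unambiguous


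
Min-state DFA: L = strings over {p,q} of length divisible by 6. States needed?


Track length mod 6: states 0..5, accept at 0
Minimal DFA: 6 states


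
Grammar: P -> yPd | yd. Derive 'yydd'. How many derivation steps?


Derivation: P => yPd => yydd
Steps: 2


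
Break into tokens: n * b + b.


Scan left to right, longest-match per lexeme
Tokens: ID(n), OP(*), ID(b), OP(+), ID(b)


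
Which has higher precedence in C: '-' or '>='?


'-' is additive (level 9); '>=' is relational (level 7)
Higher level binds tighter
'-' has higher precedence than '>='


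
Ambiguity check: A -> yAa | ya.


balanced y^n…a^n: each string has a unique parse
Unambiguous


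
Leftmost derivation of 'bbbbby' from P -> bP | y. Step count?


Derivation: P => bP => bbP => bbbP => bbbbP => bbbbbP => bbbbby
Steps: 6


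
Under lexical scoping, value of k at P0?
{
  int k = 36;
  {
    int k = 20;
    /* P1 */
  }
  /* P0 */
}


k declared in the same block as P0
k = 36


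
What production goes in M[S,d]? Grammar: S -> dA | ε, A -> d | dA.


For [S, d]: 'd' ∈ FIRST(dA)
Entry: S -> dA


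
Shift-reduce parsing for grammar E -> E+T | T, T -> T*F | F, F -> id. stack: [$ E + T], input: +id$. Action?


handle 'E+T' on top; lookahead ∈ FOLLOW(E) = {+, $}
Action: reduce (E -> E+T)


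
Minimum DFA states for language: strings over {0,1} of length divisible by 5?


Track length mod 5: states 0..4, accept at 0
Minimal DFA: 5 states


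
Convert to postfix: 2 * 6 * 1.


Left to right (same or higher precedence on left)
Postfix: 2 6 * 1 *


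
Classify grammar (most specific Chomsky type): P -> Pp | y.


Left-linear: every RHS is a terminal or one nonterminal followed by a terminal
Classification: Type 3 (Regular)


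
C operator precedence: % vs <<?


'%' is multiplicative (level 10); '<<' is shift (level 8)
Higher level binds tighter
'%' has higher precedence than '<<'


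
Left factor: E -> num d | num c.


Common prefix: 'num'
Factored: E -> num E', E' -> d | c


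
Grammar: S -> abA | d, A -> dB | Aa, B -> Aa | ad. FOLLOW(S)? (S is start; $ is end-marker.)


$ ∈ FOLLOW(S). For each A -> αBβ: add FIRST(β)\{ε} to FOLLOW(B); if β nullable, add FOLLOW(A).
FOLLOW(S) = {$}


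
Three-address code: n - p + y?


Break into single-operator statements:
t1 = n - p
t2 = t1 + y


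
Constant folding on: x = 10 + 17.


10 + 17 = 27 at compile time
Optimized: x = 27


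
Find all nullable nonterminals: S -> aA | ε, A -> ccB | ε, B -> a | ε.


A nonterminal is nullable iff some alternative derives ε (directly, or every symbol in it is nullable)
Nullable: {A, B, S}


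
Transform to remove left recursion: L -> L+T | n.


Left-recursive alternatives: L+T; non-recursive: n
Introduce L': L -> nL', L' -> +TL' | ε


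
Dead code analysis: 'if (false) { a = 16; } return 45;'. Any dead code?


condition is constant false, so the whole block is unreachable
Dead: 'if (false) { a = 16; }'


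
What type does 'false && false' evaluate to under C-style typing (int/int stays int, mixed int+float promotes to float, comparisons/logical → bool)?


Operand types: bool && bool
Rule: logical operators take bool operands and yield bool
Result type: bool


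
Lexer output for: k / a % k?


Scan left to right, longest-match per lexeme
Tokens: ID(k), OP(/), ID(a), OP(%), ID(k)


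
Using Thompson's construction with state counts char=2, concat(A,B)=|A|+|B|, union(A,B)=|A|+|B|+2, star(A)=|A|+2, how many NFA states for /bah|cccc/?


Syntax tree has 7 char leaf(s), 1 union(s), 0 star(s)
chars contribute 7×2 = 14; each union adds +2; each star adds +2
Total: 14 + 2 + 0 = 16 states


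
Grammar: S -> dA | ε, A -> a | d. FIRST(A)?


Per alternative of A: FIRST(a) = {a}; FIRST(d) = {d}
FIRST(A) = {a, d}


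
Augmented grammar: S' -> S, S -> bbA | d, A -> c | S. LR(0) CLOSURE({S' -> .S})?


Start: S' -> .S
For each item with dot before a nonterminal B, add B -> .γ for every B-production
Closure: [S' -> .S, S -> .bbA, S -> .d]


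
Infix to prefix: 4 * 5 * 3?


left-to-right (same/higher precedence on left): tree is (* (* 4 5) 3)
Prefix: * * 4 5 3


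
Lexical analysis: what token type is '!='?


Pattern: operator symbol
Type: OPERATOR


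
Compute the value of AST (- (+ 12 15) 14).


Evaluate inner: (+ 12 15) = 27
Evaluate root: (- 27 14) = 13
Result: 13


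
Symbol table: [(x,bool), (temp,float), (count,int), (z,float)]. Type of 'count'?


Lookup 'count' → type int


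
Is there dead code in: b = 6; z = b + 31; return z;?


b is read by z's definition; z is returned
No dead code


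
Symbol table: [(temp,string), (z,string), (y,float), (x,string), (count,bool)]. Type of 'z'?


Lookup 'z' → type string


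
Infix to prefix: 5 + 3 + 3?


left-to-right (same/higher precedence on left): tree is (+ (+ 5 3) 3)
Prefix: + + 5 3 3


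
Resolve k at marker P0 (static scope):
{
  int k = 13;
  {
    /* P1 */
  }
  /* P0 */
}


k declared in the same block as P0
k = 13


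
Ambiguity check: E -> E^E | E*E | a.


'a^a*a' has two parse trees (no precedence encoded between ^ and *)
Ambiguous


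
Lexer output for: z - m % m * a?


Scan left to right, longest-match per lexeme
Tokens: ID(z), OP(-), ID(m), OP(%), ID(m), OP(*), ID(a)


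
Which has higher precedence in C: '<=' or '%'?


'%' is multiplicative (level 10); '<=' is relational (level 7)
Higher level binds tighter
'%' has higher precedence than '<='


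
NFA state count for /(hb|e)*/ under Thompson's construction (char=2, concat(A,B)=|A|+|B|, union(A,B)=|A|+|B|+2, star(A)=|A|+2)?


Syntax tree has 3 char leaf(s), 1 union(s), 1 star(s)
chars contribute 3×2 = 6; each union adds +2; each star adds +2
Total: 6 + 2 + 2 = 10 states


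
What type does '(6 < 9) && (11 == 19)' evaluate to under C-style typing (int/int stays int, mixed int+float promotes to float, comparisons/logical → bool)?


Operand types: bool && bool
Rule: logical operators take bool operands and yield bool
Result type: bool


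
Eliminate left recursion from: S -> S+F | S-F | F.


Left-recursive alternatives: S+F, S-F; non-recursive: F
Introduce S': S -> FS', S' -> +FS' | -FS' | ε


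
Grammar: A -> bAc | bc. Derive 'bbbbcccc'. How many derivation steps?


Derivation: A => bAc => bbAcc => bbbAccc => bbbbcccc
Steps: 4


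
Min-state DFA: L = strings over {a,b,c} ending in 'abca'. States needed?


Track the longest suffix of input matching a prefix of 'abca': 5 classes (prefixes of length 0..4)
Minimal DFA: 5 states


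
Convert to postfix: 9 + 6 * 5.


* has higher precedence, evaluate 6*5 first
Postfix: 9 6 5 * +


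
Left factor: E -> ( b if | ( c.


Common prefix: '('
Factored: E -> ( E', E' -> b if | c


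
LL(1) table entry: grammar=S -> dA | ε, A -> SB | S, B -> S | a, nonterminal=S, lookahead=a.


For [S, a]: ε is nullable and 'a' ∈ FOLLOW(S)
Entry: S -> ε


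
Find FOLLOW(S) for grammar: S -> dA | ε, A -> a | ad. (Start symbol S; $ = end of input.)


$ ∈ FOLLOW(S). For each A -> αBβ: add FIRST(β)\{ε} to FOLLOW(B); if β nullable, add FOLLOW(A).
FOLLOW(S) = {$}


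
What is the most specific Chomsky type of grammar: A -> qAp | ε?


Single nonterminal LHS, but q^n p^n is not regular
Classification: Type 2 (Context-Free)


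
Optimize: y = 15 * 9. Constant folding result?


15 * 9 = 135 at compile time
Optimized: y = 135


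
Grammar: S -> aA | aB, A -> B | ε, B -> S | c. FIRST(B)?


Per alternative of B: FIRST(S) = {a}; FIRST(c) = {c}
FIRST(B) = {a, c}


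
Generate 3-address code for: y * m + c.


Break into single-operator statements:
t1 = y * m
t2 = t1 + c


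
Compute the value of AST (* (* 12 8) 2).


Evaluate inner: (* 12 8) = 96
Evaluate root: (* 96 2) = 192
Result: 192


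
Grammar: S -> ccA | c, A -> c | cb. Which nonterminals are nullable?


A nonterminal is nullable iff some alternative derives ε (directly, or every symbol in it is nullable)
Nullable: {}


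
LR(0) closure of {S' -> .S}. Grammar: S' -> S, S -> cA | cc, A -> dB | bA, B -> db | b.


Start: S' -> .S
For each item with dot before a nonterminal B, add B -> .γ for every B-production
Closure: [S' -> .S, S -> .cA, S -> .cc]


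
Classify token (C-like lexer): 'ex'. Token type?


Pattern: letter/underscore followed by alphanumerics, not a keyword
Type: IDENTIFIER


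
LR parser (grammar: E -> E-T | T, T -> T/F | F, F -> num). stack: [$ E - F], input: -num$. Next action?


'F' (not preceded by T/) is the handle for T -> F
Action: reduce (T -> F)


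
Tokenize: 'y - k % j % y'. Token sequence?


Scan left to right, longest-match per lexeme
Tokens: ID(y), OP(-), ID(k), OP(%), ID(j), OP(%), ID(y)


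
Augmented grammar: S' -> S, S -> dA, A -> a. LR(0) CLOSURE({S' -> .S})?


Start: S' -> .S
For each item with dot before a nonterminal B, add B -> .γ for every B-production
Closure: [S' -> .S, S -> .dA]


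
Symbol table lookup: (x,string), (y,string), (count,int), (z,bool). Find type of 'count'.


Lookup 'count' → type int


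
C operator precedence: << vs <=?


'<<' is shift (level 8); '<=' is relational (level 7)
Higher level binds tighter
'<<' has higher precedence than '<='


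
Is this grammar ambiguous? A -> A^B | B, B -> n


precedence layered via separate nonterminal B: deterministic
Unambiguous


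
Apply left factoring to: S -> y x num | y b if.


Common prefix: 'y'
Factored: S -> y S', S' -> x num | b if


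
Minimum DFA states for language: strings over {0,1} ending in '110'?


Track the longest suffix of input matching a prefix of '110': 4 classes (prefixes of length 0..3)
Minimal DFA: 4 states


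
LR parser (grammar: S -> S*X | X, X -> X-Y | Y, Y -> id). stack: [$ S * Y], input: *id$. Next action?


'Y' (not preceded by X-) is the handle for X -> Y
Action: reduce (X -> Y)


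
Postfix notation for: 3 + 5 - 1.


Left to right (same or higher precedence on left)
Postfix: 3 5 + 1 -


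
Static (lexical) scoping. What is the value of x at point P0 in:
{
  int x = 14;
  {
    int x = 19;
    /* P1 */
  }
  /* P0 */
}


x declared in the same block as P0
x = 14


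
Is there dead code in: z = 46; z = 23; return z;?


first assignment to z is overwritten before any read
Dead: 'z = 46'


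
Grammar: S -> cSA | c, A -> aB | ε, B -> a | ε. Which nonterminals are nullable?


A nonterminal is nullable iff some alternative derives ε (directly, or every symbol in it is nullable)
Nullable: {A, B}


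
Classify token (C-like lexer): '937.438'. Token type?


Pattern: digits with a decimal point
Type: FLOAT_LITERAL


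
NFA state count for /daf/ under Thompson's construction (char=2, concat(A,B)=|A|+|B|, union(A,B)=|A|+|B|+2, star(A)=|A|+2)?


Syntax tree has 3 char leaf(s), 0 union(s), 0 star(s)
chars contribute 3×2 = 6; each union adds +2; each star adds +2
Total: 6 + 0 + 0 = 6 states


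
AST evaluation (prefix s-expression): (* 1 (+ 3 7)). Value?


Evaluate inner: (+ 3 7) = 10
Evaluate root: (* 1 10) = 10
Result: 10


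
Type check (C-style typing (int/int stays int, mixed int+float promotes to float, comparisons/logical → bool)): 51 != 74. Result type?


Operand types: int != int
Rule: comparison yields bool
Result type: bool


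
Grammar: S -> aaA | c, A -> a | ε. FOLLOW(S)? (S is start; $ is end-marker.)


$ ∈ FOLLOW(S). For each A -> αBβ: add FIRST(β)\{ε} to FOLLOW(B); if β nullable, add FOLLOW(A).
FOLLOW(S) = {$}


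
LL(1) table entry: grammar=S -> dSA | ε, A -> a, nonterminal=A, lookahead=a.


For [A, a]: 'a' ∈ FIRST(a)
Entry: A -> a


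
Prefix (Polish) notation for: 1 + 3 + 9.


left-to-right (same/higher precedence on left): tree is (+ (+ 1 3) 9)
Prefix: + + 1 3 9


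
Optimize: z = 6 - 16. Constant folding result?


6 - 16 = -10 at compile time
Optimized: z = -10


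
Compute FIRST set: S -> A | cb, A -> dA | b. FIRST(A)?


Per alternative of A: FIRST(dA) = {d}; FIRST(b) = {b}
FIRST(A) = {b, d}


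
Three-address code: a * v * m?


Break into single-operator statements:
t1 = a * v
t2 = t1 * m


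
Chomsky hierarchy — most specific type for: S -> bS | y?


Right-linear: every RHS is a terminal or a terminal followed by one nonterminal
Classification: Type 3 (Regular)


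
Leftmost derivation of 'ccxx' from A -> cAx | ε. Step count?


Derivation: A => cAx => ccAxx => ccxx
Steps: 3


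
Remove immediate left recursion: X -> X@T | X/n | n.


Left-recursive alternatives: X@T, X/n; non-recursive: n
Introduce X': X -> nX', X' -> @TX' | /nX' | ε


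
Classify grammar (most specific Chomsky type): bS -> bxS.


LHS has context (more than one symbol) and |LHS| ≤ |RHS|
Classification: Type 1 (Context-Sensitive)


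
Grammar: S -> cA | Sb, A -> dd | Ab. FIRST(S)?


Per alternative of S: FIRST(cA) = {c}; FIRST(Sb) = {c}
FIRST(S) = {c}


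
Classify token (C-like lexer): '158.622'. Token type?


Pattern: digits with a decimal point
Type: FLOAT_LITERAL


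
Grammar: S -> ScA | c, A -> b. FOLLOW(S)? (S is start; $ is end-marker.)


$ ∈ FOLLOW(S). For each A -> αBβ: add FIRST(β)\{ε} to FOLLOW(B); if β nullable, add FOLLOW(A).
FOLLOW(S) = {$, c}


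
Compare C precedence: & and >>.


'>>' is shift (level 8); '&' is bitwise AND (level 5)
Higher level binds tighter
'>>' has higher precedence than '&'


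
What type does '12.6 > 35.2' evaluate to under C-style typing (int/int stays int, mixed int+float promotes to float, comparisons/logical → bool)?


Operand types: float > float
Rule: comparison yields bool
Result type: bool


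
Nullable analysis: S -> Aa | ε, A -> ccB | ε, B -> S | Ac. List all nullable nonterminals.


A nonterminal is nullable iff some alternative derives ε (directly, or every symbol in it is nullable)
Nullable: {A, B, S}


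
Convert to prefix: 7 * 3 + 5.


left-to-right (same/higher precedence on left): tree is (+ (* 7 3) 5)
Prefix: + * 7 3 5


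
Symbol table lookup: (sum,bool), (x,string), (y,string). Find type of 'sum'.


Lookup 'sum' → type bool


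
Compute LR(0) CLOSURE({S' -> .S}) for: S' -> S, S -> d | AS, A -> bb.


Start: S' -> .S
For each item with dot before a nonterminal B, add B -> .γ for every B-production
Closure: [S' -> .S, S -> .d, S -> .AS, A -> .bb]


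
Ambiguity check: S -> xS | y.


right-linear, alternatives start with distinct terminals 'x' vs 'y': unique leftmost derivation
Unambiguous


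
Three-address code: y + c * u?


Break into single-operator statements:
t1 = c * u
t2 = y + t1


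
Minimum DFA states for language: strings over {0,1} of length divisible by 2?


Track length mod 2: states 0..1, accept at 0
Minimal DFA: 2 states


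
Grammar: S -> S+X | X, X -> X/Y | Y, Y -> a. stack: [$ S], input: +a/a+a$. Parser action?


shift '+' to continue S -> S+X
Action: shift


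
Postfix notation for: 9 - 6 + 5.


Left to right (same or higher precedence on left)
Postfix: 9 6 - 5 +


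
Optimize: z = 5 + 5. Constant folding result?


5 + 5 = 10 at compile time
Optimized: z = 10


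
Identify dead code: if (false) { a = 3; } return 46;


condition is constant false, so the whole block is unreachable
Dead: 'if (false) { a = 3; }'


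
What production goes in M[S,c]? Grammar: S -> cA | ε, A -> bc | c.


For [S, c]: 'c' ∈ FIRST(cA)
Entry: S -> cA


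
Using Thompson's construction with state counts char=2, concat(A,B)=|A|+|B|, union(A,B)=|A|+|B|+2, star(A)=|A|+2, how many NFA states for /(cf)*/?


Syntax tree has 2 char leaf(s), 0 union(s), 1 star(s)
chars contribute 2×2 = 4; each union adds +2; each star adds +2
Total: 4 + 0 + 2 = 6 states


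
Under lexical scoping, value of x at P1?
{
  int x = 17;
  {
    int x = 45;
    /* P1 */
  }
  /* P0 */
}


x declared in the same block as P1
x = 45


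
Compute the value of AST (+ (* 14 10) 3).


Evaluate inner: (* 14 10) = 140
Evaluate root: (+ 140 3) = 143
Result: 143


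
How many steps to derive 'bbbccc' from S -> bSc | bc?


Derivation: S => bSc => bbScc => bbbccc
Steps: 3


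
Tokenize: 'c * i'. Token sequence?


Scan left to right, longest-match per lexeme
Tokens: ID(c), OP(*), ID(i)


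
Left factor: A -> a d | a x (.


Common prefix: 'a'
Factored: A -> a A', A' -> d | x (


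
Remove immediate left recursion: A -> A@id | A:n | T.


Left-recursive alternatives: A@id, A:n; non-recursive: T
Introduce A': A -> TA', A' -> @idA' | :nA' | ε


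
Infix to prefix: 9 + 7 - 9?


left-to-right (same/higher precedence on left): tree is (- (+ 9 7) 9)
Prefix: - + 9 7 9


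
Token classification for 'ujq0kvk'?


Pattern: letter/underscore followed by alphanumerics, not a keyword
Type: IDENTIFIER


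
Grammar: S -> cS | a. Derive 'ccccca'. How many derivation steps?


Derivation: S => cS => ccS => cccS => ccccS => cccccS => ccccca
Steps: 6


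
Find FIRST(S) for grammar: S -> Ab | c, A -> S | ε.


Per alternative of S: FIRST(Ab) = {b, c}; FIRST(c) = {c}
FIRST(S) = {b, c}


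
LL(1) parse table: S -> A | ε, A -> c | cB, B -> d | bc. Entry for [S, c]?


For [S, c]: 'c' ∈ FIRST(A)
Entry: S -> A


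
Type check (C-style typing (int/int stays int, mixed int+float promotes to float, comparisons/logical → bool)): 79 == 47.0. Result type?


Operand types: int == float
Rule: comparison yields bool
Result type: bool


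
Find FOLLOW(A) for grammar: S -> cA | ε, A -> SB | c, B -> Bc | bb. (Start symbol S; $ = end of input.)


$ ∈ FOLLOW(S). For each A -> αBβ: add FIRST(β)\{ε} to FOLLOW(B); if β nullable, add FOLLOW(A).
FOLLOW(A) = {$, b}


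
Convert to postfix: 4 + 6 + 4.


Left to right (same or higher precedence on left)
Postfix: 4 6 + 4 +


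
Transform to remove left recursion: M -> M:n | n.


Left-recursive alternatives: M:n; non-recursive: n
Introduce M': M -> nM', M' -> :nM' | ε


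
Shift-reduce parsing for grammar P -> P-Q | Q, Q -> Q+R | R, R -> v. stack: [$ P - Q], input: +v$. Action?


'+' can extend Q; shift to build Q -> Q+R
Action: shift


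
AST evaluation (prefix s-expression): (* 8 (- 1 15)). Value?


Evaluate inner: (- 1 15) = -14
Evaluate root: (* 8 -14) = -112
Result: -112


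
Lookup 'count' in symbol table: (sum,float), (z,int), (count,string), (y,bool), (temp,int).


Lookup 'count' → type string


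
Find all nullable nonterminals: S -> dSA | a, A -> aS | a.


A nonterminal is nullable iff some alternative derives ε (directly, or every symbol in it is nullable)
Nullable: {}


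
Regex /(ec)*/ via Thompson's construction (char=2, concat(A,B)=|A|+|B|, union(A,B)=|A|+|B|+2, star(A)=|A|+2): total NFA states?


Syntax tree has 2 char leaf(s), 0 union(s), 1 star(s)
chars contribute 2×2 = 4; each union adds +2; each star adds +2
Total: 4 + 0 + 2 = 6 states


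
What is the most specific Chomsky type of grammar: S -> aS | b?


Right-linear: every RHS is a terminal or a terminal followed by one nonterminal
Classification: Type 3 (Regular)


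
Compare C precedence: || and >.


'>' is relational (level 7); '||' is logical OR (level 1)
Higher level binds tighter
'>' has higher precedence than '||'


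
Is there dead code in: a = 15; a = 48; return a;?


first assignment to a is overwritten before any read
Dead: 'a = 15'


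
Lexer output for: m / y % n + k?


Scan left to right, longest-match per lexeme
Tokens: ID(m), OP(/), ID(y), OP(%), ID(n), OP(+), ID(k)


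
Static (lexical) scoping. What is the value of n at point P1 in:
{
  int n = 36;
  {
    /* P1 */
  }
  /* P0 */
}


P1's block does not declare n; resolves to the enclosing declaration at depth 0
n = 36


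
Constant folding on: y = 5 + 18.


5 + 18 = 23 at compile time
Optimized: y = 23


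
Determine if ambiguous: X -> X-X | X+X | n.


'n-n+n' has two parse trees (no precedence encoded between - and +)
Ambiguous


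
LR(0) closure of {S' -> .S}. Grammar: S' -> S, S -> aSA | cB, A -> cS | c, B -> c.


Start: S' -> .S
For each item with dot before a nonterminal B, add B -> .γ for every B-production
Closure: [S' -> .S, S -> .aSA, S -> .cB]


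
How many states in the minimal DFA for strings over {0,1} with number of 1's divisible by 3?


Track (count of 1) mod 3: states 0..2, accept at 0
Minimal DFA: 3 states


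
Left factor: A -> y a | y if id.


Common prefix: 'y'
Factored: A -> y A', A' -> a | if id


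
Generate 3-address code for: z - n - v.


Break into single-operator statements:
t1 = z - n
t2 = t1 - v


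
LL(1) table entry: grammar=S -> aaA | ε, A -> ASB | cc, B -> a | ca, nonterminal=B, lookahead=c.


For [B, c]: 'c' ∈ FIRST(ca)
Entry: B -> ca


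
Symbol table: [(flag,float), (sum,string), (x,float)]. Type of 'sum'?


Lookup 'sum' → type string


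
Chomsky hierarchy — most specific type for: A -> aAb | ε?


Single nonterminal LHS, but a^n b^n is not regular
Classification: Type 2 (Context-Free)


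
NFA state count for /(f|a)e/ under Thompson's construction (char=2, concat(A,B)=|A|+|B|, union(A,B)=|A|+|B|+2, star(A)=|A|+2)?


Syntax tree has 3 char leaf(s), 1 union(s), 0 star(s)
chars contribute 3×2 = 6; each union adds +2; each star adds +2
Total: 6 + 2 + 0 = 8 states


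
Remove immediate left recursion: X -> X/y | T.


Left-recursive alternatives: X/y; non-recursive: T
Introduce X': X -> TX', X' -> /yX' | ε


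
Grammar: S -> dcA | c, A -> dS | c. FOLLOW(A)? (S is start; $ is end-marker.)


$ ∈ FOLLOW(S). For each A -> αBβ: add FIRST(β)\{ε} to FOLLOW(B); if β nullable, add FOLLOW(A).
FOLLOW(A) = {$}


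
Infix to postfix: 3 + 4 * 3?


* has higher precedence, evaluate 4*3 first
Postfix: 3 4 3 * +


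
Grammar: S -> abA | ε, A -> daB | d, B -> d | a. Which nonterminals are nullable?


A nonterminal is nullable iff some alternative derives ε (directly, or every symbol in it is nullable)
Nullable: {S}


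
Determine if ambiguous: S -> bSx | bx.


balanced b^n…x^n: each string has a unique parse
Unambiguous


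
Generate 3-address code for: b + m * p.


Break into single-operator statements:
t1 = m * p
t2 = b + t1


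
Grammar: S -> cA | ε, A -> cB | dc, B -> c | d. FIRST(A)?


Per alternative of A: FIRST(cB) = {c}; FIRST(dc) = {d}
FIRST(A) = {c, d}


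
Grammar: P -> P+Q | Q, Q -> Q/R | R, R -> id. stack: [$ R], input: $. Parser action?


'R' (not preceded by Q/) is the handle for Q -> R
Action: reduce (Q -> R)


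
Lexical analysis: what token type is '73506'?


Pattern: digits only
Type: INTEGER_LITERAL


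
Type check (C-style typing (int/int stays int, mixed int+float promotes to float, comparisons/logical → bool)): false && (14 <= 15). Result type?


Operand types: bool && bool
Rule: logical operators take bool operands and yield bool
Result type: bool


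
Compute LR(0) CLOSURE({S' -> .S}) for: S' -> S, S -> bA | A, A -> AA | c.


Start: S' -> .S
For each item with dot before a nonterminal B, add B -> .γ for every B-production
Closure: [S' -> .S, S -> .bA, S -> .A, A -> .AA, A -> .c]


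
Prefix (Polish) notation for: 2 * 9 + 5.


left-to-right (same/higher precedence on left): tree is (+ (* 2 9) 5)
Prefix: + * 2 9 5


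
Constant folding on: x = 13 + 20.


13 + 20 = 33 at compile time
Optimized: x = 33


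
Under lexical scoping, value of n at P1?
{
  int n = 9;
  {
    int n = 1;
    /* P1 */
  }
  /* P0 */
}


n declared in the same block as P1
n = 1


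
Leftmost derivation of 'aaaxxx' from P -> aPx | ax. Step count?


Derivation: P => aPx => aaPxx => aaaxxx
Steps: 3


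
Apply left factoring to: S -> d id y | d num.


Common prefix: 'd'
Factored: S -> d S', S' -> id y | num


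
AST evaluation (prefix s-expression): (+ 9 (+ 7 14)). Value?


Evaluate inner: (+ 7 14) = 21
Evaluate root: (+ 9 21) = 30
Result: 30


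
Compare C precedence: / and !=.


'/' is multiplicative (level 10); '!=' is equality (level 6)
Higher level binds tighter
'/' has higher precedence than '!='


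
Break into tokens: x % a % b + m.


Scan left to right, longest-match per lexeme
Tokens: ID(x), OP(%), ID(a), OP(%), ID(b), OP(+), ID(m)


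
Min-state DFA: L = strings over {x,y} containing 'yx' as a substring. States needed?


KMP-style automaton: 2 progress states + 1 absorbing accept = 3
Minimal DFA: 3 states


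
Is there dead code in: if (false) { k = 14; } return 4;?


condition is constant false, so the whole block is unreachable
Dead: 'if (false) { k = 14; }'


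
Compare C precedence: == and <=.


'<=' is relational (level 7); '==' is equality (level 6)
Higher level binds tighter
'<=' has higher precedence than '=='


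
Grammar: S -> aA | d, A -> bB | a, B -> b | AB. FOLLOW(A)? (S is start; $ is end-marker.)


$ ∈ FOLLOW(S). For each A -> αBβ: add FIRST(β)\{ε} to FOLLOW(B); if β nullable, add FOLLOW(A).
FOLLOW(A) = {$, a, b}


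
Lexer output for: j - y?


Scan left to right, longest-match per lexeme
Tokens: ID(j), OP(-), ID(y)


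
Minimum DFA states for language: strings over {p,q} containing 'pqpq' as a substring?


KMP-style automaton: 4 progress states + 1 absorbing accept = 5
Minimal DFA: 5 states


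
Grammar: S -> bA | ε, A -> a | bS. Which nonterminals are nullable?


A nonterminal is nullable iff some alternative derives ε (directly, or every symbol in it is nullable)
Nullable: {S}


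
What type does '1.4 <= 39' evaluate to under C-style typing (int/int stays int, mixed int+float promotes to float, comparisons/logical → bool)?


Operand types: float <= int
Rule: comparison yields bool
Result type: bool


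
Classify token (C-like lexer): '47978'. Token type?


Pattern: digits only
Type: INTEGER_LITERAL


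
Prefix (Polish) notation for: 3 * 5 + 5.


left-to-right (same/higher precedence on left): tree is (+ (* 3 5) 5)
Prefix: + * 3 5 5


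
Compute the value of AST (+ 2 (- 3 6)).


Evaluate inner: (- 3 6) = -3
Evaluate root: (+ 2 -3) = -1
Result: -1


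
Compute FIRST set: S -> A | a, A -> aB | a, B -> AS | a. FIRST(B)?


Per alternative of B: FIRST(AS) = {a}; FIRST(a) = {a}
FIRST(B) = {a}


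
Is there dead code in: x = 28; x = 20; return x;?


first assignment to x is overwritten before any read
Dead: 'x = 28'


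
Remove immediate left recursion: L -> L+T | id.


Left-recursive alternatives: L+T; non-recursive: id
Introduce L': L -> idL', L' -> +TL' | ε


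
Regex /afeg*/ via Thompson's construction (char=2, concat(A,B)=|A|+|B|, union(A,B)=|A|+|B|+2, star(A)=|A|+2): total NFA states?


Syntax tree has 4 char leaf(s), 0 union(s), 1 star(s)
chars contribute 4×2 = 8; each union adds +2; each star adds +2
Total: 8 + 0 + 2 = 10 states


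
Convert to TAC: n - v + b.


Break into single-operator statements:
t1 = n - v
t2 = t1 + b


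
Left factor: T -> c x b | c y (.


Common prefix: 'c'
Factored: T -> c T', T' -> x b | y (


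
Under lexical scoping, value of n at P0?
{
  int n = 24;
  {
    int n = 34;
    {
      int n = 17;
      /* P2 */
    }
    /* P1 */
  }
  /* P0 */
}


n declared in the same block as P0
n = 24


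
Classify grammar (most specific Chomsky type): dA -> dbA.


LHS has context (more than one symbol) and |LHS| ≤ |RHS|
Classification: Type 1 (Context-Sensitive)


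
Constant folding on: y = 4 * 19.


4 * 19 = 76 at compile time
Optimized: y = 76


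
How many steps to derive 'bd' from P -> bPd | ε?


Derivation: P => bPd => bd
Steps: 2


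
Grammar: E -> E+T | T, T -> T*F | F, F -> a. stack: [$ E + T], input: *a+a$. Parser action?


'*' can extend T; shift to build T -> T*F
Action: shift


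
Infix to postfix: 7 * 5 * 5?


Left to right (same or higher precedence on left)
Postfix: 7 5 * 5 *


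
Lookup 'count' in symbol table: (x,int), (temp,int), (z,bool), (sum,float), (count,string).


Lookup 'count' → type string


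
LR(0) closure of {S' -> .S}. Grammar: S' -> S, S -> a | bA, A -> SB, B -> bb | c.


Start: S' -> .S
For each item with dot before a nonterminal B, add B -> .γ for every B-production
Closure: [S' -> .S, S -> .a, S -> .bA]


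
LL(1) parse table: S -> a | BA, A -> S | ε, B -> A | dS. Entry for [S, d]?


For [S, d]: 'd' ∈ FIRST(BA)
Entry: S -> BA


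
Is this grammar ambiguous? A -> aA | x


right-linear, alternatives start with distinct terminals 'a' vs 'x': unique leftmost derivation
Unambiguous


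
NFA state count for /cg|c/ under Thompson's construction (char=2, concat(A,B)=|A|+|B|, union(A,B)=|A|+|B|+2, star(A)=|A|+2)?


Syntax tree has 3 char leaf(s), 1 union(s), 0 star(s)
chars contribute 3×2 = 6; each union adds +2; each star adds +2
Total: 6 + 2 + 0 = 8 states


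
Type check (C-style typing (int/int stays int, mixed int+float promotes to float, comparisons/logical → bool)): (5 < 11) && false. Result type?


Operand types: bool && bool
Rule: logical operators take bool operands and yield bool
Result type: bool


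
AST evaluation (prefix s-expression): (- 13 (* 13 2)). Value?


Evaluate inner: (* 13 2) = 26
Evaluate root: (- 13 26) = -13
Result: -13


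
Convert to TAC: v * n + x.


Break into single-operator statements:
t1 = v * n
t2 = t1 + x


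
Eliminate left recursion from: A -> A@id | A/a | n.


Left-recursive alternatives: A@id, A/a; non-recursive: n
Introduce A': A -> nA', A' -> @idA' | /aA' | ε


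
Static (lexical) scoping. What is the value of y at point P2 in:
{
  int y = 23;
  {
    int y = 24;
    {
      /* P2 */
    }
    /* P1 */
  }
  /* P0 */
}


P2's block does not declare y; resolves to the enclosing declaration at depth 1
y = 24


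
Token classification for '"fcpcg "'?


Pattern: double-quoted sequence
Type: STRING_LITERAL


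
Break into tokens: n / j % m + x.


Scan left to right, longest-match per lexeme
Tokens: ID(n), OP(/), ID(j), OP(%), ID(m), OP(+), ID(x)


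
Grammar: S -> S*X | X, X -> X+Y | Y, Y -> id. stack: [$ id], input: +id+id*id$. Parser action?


'id' on top is the handle for Y -> id
Action: reduce (Y -> id)


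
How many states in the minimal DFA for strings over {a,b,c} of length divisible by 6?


Track length mod 6: states 0..5, accept at 0
Minimal DFA: 6 states


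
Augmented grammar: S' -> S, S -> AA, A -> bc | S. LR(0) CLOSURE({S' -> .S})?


Start: S' -> .S
For each item with dot before a nonterminal B, add B -> .γ for every B-production
Closure: [S' -> .S, S -> .AA, A -> .bc, A -> .S]


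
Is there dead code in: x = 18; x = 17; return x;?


first assignment to x is overwritten before any read
Dead: 'x = 18'


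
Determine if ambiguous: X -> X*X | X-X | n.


'n*n-n' has two parse trees (no precedence encoded between * and -)
Ambiguous
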